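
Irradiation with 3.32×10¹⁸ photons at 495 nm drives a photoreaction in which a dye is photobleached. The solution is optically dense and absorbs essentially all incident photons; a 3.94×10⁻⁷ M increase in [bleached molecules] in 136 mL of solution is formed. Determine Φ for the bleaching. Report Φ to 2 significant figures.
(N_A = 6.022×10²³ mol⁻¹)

Product: (3.94×10⁻⁷ M)(0.136 L) = 5.358×10⁻⁸ mol.
Moles of photons: 3.32×10¹⁸ / 6.022×10²³ = 5.513×10⁻⁶ mol.
Φ = 5.358×10⁻⁸ mol / 5.513×10⁻⁶ mol photons = 0.0097.

Φ = 0.0097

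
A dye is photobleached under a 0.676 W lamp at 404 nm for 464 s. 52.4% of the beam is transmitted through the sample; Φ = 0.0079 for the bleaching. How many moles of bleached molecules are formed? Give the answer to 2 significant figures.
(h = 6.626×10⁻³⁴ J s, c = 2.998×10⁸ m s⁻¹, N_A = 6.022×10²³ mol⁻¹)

4.0×10⁻⁶ mol

Photon energy at 404 nm: hc/λ = (6.626×10⁻³⁴)(2.998×10⁸)/(404×10⁻⁹) = 4.917×10⁻¹⁹ J.
Energy delivered: (0.676 W)(464 s) = 313.7 J.
Photons incident: 313.7 / 4.917×10⁻¹⁹ = 6.380×10²⁰, i.e. 6.380×10²⁰/6.022×10²³ = 0.001059 mol.
Fraction absorbed: 1 − 52.4/100 = 0.4760.
Photons absorbed: 0.4760 × 0.001059 = 5.041×10⁻⁴ mol.
Product: Φ × n_abs = 0.0079 × 5.041×10⁻⁴ = 3.982×10⁻⁶ mol.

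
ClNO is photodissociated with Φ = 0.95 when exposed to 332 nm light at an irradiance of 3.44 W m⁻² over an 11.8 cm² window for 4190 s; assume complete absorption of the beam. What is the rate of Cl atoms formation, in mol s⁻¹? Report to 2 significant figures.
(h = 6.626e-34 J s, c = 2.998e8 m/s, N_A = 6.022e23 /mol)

1.1e-8 mol s⁻¹

Photon energy at 332 nm: hc/λ = (6.626e-34)(2.998e8)/(332e-9) = 5.983e-19 J.
Energy delivered: (3.44 W m⁻²)(11.8e-4 m²)(4190 s) = 17.01 J.
Photons incident: 17.01 / 5.983e-19 = 2.843e19, i.e. 2.843e19/6.022e23 = 4.721e-5 mol.
Product formed: 0.95 × 4.721e-5 = 4.485e-5 mol.
Rate: 4.485e-5 / 4190 s = 1.1e-8 mol s⁻¹.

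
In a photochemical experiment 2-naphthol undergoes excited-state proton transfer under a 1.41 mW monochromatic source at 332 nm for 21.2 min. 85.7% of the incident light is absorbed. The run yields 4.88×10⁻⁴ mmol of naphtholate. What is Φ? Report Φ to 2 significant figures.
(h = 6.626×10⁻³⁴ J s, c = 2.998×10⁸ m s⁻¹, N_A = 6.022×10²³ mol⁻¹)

Product: 4.88×10⁻⁴ mmol = 4.88×10⁻⁷ mol.
Photon energy at 332 nm: hc/λ = (6.626×10⁻³⁴)(2.998×10⁸)/(332×10⁻⁹) = 5.983×10⁻¹⁹ J.
Energy delivered: (1.41 mW)(1272 s) = 1.794 J.
Photons incident: 1.794 / 5.983×10⁻¹⁹ = 2.998×10¹⁸, i.e. 2.998×10¹⁸/6.022×10²³ = 4.978×10⁻⁶ mol.
Photons absorbed: 0.857 × 4.978×10⁻⁶ = 4.266×10⁻⁶ mol.
Φ = 4.88×10⁻⁷ mol / 4.266×10⁻⁶ mol photons = 0.11.

Φ = 0.11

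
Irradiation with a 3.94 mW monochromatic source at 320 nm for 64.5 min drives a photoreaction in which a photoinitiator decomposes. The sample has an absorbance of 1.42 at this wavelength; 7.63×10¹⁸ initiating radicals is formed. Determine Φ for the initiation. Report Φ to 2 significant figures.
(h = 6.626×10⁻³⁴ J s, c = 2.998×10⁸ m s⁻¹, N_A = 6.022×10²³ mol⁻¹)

Φ = 0.32

Product: 7.63×10¹⁸ / 6.022×10²³ = 1.267×10⁻⁵ mol.
Photon energy at 320 nm: hc/λ = (6.626×10⁻³⁴)(2.998×10⁸)/(320×10⁻⁹) = 6.208×10⁻¹⁹ J.
Energy delivered: (3.94 mW)(3870 s) = 15.25 J.
Photons incident: 15.25 / 6.208×10⁻¹⁹ = 2.457×10¹⁹, i.e. 2.457×10¹⁹/6.022×10²³ = 4.080×10⁻⁵ mol.
Fraction absorbed: 1 − 10^(−1.42) = 0.9620.
Photons absorbed: 0.9620 × 4.080×10⁻⁵ = 3.925×10⁻⁵ mol.
Φ = 1.267×10⁻⁵ mol / 3.925×10⁻⁵ mol photons = 0.32.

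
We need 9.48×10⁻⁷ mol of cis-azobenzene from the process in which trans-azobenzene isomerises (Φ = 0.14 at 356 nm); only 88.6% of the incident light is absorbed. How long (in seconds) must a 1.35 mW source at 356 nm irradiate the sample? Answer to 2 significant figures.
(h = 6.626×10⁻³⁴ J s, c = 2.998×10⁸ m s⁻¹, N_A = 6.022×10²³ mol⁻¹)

t ≈ 1900 s

Photons that must be absorbed: 9.48×10⁻⁷ / 0.14 = 6.771×10⁻⁶ mol.
Incident photons needed: 6.771×10⁻⁶ / 0.886 = 7.642×10⁻⁶ mol.
Photon energy: hc/λ = 5.580×10⁻¹⁹ J; per mole, 3.360×10⁵ J mol⁻¹.
Energy required: 7.642×10⁻⁶ × 3.360×10⁵ = 2.568 J.
Time: 2.568 J / 0.00135 W = 1900 s.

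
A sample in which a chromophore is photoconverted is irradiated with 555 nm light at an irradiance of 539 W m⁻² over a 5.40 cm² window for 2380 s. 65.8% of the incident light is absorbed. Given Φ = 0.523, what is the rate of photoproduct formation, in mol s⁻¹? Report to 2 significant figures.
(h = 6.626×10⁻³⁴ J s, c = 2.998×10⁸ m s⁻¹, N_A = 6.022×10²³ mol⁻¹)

Photon energy at 555 nm: hc/λ = (6.626×10⁻³⁴)(2.998×10⁸)/(555×10⁻⁹) = 3.579×10⁻¹⁹ J.
Energy delivered: (539 W m⁻²)(5.40×10⁻⁴ m²)(2380 s) = 692.7 J.
Photons incident: 692.7 / 3.579×10⁻¹⁹ = 1.935×10²¹, i.e. 1.935×10²¹/6.022×10²³ = 0.003213 mol.
Photons absorbed: 0.658 × 0.003213 = 0.002114 mol.
Product formed: 0.523 × 0.002114 = 0.001106 mol.
Rate: 0.001106 / 2380 s = 4.6×10⁻⁷ mol s⁻¹.

4.6×10⁻⁷ mol s⁻¹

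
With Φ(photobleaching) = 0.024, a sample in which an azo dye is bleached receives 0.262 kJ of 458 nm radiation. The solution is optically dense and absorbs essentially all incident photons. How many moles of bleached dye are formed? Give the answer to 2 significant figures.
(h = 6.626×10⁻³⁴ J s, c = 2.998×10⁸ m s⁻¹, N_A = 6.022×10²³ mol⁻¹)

2.4×10⁻⁵ mol

Photon energy at 458 nm: hc/λ = (6.626×10⁻³⁴)(2.998×10⁸)/(458×10⁻⁹) = 4.337×10⁻¹⁹ J.
Incident energy: 0.262 kJ = 262 J.
Photons incident: 262 / 4.337×10⁻¹⁹ = 6.041×10²⁰, i.e. 6.041×10²⁰/6.022×10²³ = 0.001003 mol.
Product: Φ × n_abs = 0.024 × 0.001003 = 2.407×10⁻⁵ mol.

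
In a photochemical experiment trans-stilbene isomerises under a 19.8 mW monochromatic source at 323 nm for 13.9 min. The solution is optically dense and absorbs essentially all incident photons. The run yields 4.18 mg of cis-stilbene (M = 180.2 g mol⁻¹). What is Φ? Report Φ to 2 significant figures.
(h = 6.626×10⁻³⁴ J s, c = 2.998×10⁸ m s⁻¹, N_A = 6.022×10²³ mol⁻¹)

Φ = 0.52

Product: 4.18 mg / 180.2 g mol⁻¹ = 2.320×10⁻⁵ mol.
Photon energy at 323 nm: hc/λ = (6.626×10⁻³⁴)(2.998×10⁸)/(323×10⁻⁹) = 6.150×10⁻¹⁹ J.
Energy delivered: (19.8 mW)(834 s) = 16.51 J.
Photons incident: 16.51 / 6.150×10⁻¹⁹ = 2.685×10¹⁹, i.e. 2.685×10¹⁹/6.022×10²³ = 4.459×10⁻⁵ mol.
Φ = 2.320×10⁻⁵ mol / 4.459×10⁻⁵ mol photons = 0.52.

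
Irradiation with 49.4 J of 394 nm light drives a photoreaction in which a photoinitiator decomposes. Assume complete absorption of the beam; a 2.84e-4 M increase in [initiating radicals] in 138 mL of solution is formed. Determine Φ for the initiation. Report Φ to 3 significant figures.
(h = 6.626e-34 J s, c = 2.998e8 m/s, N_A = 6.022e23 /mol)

Φ = 0.241

Product: (2.84e-4 M)(0.138 L) = 3.919e-5 mol.
Photon energy at 394 nm: hc/λ = (6.626e-34)(2.998e8)/(394e-9) = 5.042e-19 J.
Photons incident: 49.4 / 5.042e-19 = 9.798e19, i.e. 9.798e19/6.022e23 = 1.627e-4 mol.
Φ = 3.919e-5 mol / 1.627e-4 mol photons = 0.241.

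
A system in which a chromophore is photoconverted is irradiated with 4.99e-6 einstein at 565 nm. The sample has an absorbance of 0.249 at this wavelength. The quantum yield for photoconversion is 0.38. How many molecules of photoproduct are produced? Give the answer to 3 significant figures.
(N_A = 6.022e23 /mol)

Fraction absorbed: 1 − 10^(−0.249) = 0.4364.
Photons absorbed: 0.4364 × 4.99e-6 = 2.178e-6 mol.
Product: Φ × n_abs = 0.38 × 2.178e-6 = 8.276e-7 mol.
As a count: 8.276e-7 × 6.022e23 = 4.98e17.

4.98e17 molecules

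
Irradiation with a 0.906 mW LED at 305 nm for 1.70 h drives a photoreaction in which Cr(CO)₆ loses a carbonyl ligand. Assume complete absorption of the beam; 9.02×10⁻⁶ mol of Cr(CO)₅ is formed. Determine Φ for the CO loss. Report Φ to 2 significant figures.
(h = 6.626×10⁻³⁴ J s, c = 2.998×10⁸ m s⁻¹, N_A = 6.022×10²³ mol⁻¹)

Φ = 0.64

Photon energy at 305 nm: hc/λ = (6.626×10⁻³⁴)(2.998×10⁸)/(305×10⁻⁹) = 6.513×10⁻¹⁹ J.
Energy delivered: (0.906 mW)(6120 s) = 5.545 J.
Photons incident: 5.545 / 6.513×10⁻¹⁹ = 8.514×10¹⁸, i.e. 8.514×10¹⁸/6.022×10²³ = 1.414×10⁻⁵ mol.
Φ = 9.02×10⁻⁶ mol / 1.414×10⁻⁵ mol photons = 0.64.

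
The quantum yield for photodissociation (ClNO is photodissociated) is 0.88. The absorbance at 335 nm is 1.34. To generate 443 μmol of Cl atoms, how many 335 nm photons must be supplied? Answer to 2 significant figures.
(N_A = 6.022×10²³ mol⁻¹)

3.2×10²⁰ photons

Product: 443 μmol = 4.43×10⁻⁴ mol.
Photons that must be absorbed: 4.43×10⁻⁴ / 0.88 = 5.034×10⁻⁴ mol.
Fraction absorbed: 1 − 10^(−1.34) = 0.9543.
Incident photons needed: 5.034×10⁻⁴ / 0.9543 = 5.275×10⁻⁴ mol.
Photon count: 5.275×10⁻⁴ × 6.022×10²³ = 3.2×10²⁰.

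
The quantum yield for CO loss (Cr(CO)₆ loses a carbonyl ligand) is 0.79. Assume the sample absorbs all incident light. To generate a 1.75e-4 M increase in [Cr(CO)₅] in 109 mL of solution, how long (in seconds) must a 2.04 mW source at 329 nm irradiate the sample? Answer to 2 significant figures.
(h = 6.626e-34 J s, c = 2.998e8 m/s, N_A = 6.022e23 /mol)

Product: (1.75e-4 M)(0.109 L) = 1.908e-5 mol.
Photons that must be absorbed: 1.908e-5 / 0.79 = 2.415e-5 mol.
Photon energy: hc/λ = 6.038e-19 J; per mole, 3.636e5 J mol⁻¹.
Energy required: 2.415e-5 × 3.636e5 = 8.781 J.
Time: 8.781 J / 0.00204 W = 4300 s.

t ≈ 4300 s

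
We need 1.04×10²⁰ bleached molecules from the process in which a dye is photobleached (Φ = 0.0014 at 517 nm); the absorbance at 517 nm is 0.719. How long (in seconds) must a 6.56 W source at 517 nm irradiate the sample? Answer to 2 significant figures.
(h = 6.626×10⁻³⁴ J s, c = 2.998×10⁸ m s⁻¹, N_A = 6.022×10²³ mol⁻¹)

t ≈ 5400 s

Product: 1.04×10²⁰ / 6.022×10²³ = 1.727×10⁻⁴ mol.
Photons that must be absorbed: 1.727×10⁻⁴ / 0.0014 = 0.1234 mol.
Fraction absorbed: 1 − 10^(−0.719) = 0.8090.
Incident photons needed: 0.1234 / 0.8090 = 0.1525 mol.
Photon energy: hc/λ = 3.842×10⁻¹⁹ J; per mole, 2.314×10⁵ J mol⁻¹.
Energy required: 0.1525 × 2.314×10⁵ = 3.529×10⁴ J.
Time: 3.529×10⁴ J / 6.56 W = 5400 s.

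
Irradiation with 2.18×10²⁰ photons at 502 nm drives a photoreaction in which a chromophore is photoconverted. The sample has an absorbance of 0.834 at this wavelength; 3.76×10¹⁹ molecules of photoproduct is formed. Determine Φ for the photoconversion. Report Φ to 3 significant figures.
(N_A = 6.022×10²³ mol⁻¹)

Φ = 0.202

Product: 3.76×10¹⁹ / 6.022×10²³ = 6.244×10⁻⁵ mol.
Moles of photons: 2.18×10²⁰ / 6.022×10²³ = 3.620×10⁻⁴ mol.
Fraction absorbed: 1 − 10^(−0.834) = 0.8534.
Photons absorbed: 0.8534 × 3.620×10⁻⁴ = 3.089×10⁻⁴ mol.
Φ = 6.244×10⁻⁵ mol / 3.089×10⁻⁴ mol photons = 0.202.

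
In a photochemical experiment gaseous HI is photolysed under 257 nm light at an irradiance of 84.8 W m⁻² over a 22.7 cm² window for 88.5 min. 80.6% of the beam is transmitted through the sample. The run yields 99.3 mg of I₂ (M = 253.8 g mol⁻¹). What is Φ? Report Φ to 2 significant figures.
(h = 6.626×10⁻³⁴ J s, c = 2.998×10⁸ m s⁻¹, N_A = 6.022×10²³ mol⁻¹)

Φ = 0.92

Product: 99.3 mg / 253.8 g mol⁻¹ = 3.913×10⁻⁴ mol.
Photon energy at 257 nm: hc/λ = (6.626×10⁻³⁴)(2.998×10⁸)/(257×10⁻⁹) = 7.729×10⁻¹⁹ J.
Energy delivered: (84.8 W m⁻²)(22.7×10⁻⁴ m²)(5310 s) = 1022 J.
Photons incident: 1022 / 7.729×10⁻¹⁹ = 1.322×10²¹, i.e. 1.322×10²¹/6.022×10²³ = 0.002195 mol.
Fraction absorbed: 1 − 80.6/100 = 0.1940.
Photons absorbed: 0.1940 × 0.002195 = 4.258×10⁻⁴ mol.
Φ = 3.913×10⁻⁴ mol / 4.258×10⁻⁴ mol photons = 0.92.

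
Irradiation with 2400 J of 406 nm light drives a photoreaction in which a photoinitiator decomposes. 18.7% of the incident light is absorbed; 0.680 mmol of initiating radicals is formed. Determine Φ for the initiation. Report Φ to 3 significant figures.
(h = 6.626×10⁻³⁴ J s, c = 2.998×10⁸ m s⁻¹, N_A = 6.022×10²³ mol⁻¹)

Φ = 0.446

Product: 0.680 mmol = 6.80×10⁻⁴ mol.
Photon energy at 406 nm: hc/λ = (6.626×10⁻³⁴)(2.998×10⁸)/(406×10⁻⁹) = 4.893×10⁻¹⁹ J.
Photons incident: 2400 / 4.893×10⁻¹⁹ = 4.905×10²¹, i.e. 4.905×10²¹/6.022×10²³ = 0.008145 mol.
Photons absorbed: 0.187 × 0.008145 = 0.001523 mol.
Φ = 6.80×10⁻⁴ mol / 0.001523 mol photons = 0.446.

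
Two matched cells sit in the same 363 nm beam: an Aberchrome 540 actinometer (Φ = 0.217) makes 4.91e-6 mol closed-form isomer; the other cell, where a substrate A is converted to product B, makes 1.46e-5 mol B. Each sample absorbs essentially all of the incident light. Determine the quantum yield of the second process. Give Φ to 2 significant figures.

Φ = 0.65

Photons absorbed by the actinometer: 4.91e-6 / 0.217 = 2.263e-5 mol.
Φ(unknown) = 1.46e-5 / 2.263e-5 = 0.65.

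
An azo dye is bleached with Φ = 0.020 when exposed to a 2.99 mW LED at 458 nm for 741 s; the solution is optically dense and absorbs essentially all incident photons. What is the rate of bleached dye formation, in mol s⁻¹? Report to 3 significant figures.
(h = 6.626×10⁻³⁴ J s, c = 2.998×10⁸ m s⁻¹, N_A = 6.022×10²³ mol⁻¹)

Photon energy at 458 nm: hc/λ = (6.626×10⁻³⁴)(2.998×10⁸)/(458×10⁻⁹) = 4.337×10⁻¹⁹ J.
Energy delivered: (2.99 mW)(741 s) = 2.216 J.
Photons incident: 2.216 / 4.337×10⁻¹⁹ = 5.110×10¹⁸, i.e. 5.110×10¹⁸/6.022×10²³ = 8.486×10⁻⁶ mol.
Product formed: 0.020 × 8.486×10⁻⁶ = 1.697×10⁻⁷ mol.
Rate: 1.697×10⁻⁷ / 741 s = 2.29×10⁻¹⁰ mol s⁻¹.

2.29×10⁻¹⁰ mol s⁻¹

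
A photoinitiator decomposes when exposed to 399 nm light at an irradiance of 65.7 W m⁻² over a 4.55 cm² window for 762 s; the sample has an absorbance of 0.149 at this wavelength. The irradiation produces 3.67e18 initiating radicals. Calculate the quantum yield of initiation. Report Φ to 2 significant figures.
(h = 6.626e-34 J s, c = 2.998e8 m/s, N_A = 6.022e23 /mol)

Product: 3.67e18 / 6.022e23 = 6.094e-6 mol.
Photon energy at 399 nm: hc/λ = (6.626e-34)(2.998e8)/(399e-9) = 4.979e-19 J.
Energy delivered: (65.7 W m⁻²)(4.55e-4 m²)(762 s) = 22.78 J.
Photons incident: 22.78 / 4.979e-19 = 4.575e19, i.e. 4.575e19/6.022e23 = 7.597e-5 mol.
Fraction absorbed: 1 − 10^(−0.149) = 0.2904.
Photons absorbed: 0.2904 × 7.597e-5 = 2.206e-5 mol.
Φ = 6.094e-6 mol / 2.206e-5 mol photons = 0.28.

Φ = 0.28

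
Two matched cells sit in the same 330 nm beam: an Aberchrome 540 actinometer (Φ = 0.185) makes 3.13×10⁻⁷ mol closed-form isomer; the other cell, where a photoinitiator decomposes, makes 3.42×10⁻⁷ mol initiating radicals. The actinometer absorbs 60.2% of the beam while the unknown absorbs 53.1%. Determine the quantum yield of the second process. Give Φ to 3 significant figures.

Φ = 0.229

Photons absorbed by the actinometer: 3.13×10⁻⁷ / 0.185 = 1.692×10⁻⁶ mol.
Incident flux: 1.692×10⁻⁶ / 0.602 = 2.811×10⁻⁶ einstein.
Absorbed by unknown: 0.531 × 2.811×10⁻⁶ = 1.493×10⁻⁶ mol.
Φ(unknown) = 3.42×10⁻⁷ / 1.493×10⁻⁶ = 0.229.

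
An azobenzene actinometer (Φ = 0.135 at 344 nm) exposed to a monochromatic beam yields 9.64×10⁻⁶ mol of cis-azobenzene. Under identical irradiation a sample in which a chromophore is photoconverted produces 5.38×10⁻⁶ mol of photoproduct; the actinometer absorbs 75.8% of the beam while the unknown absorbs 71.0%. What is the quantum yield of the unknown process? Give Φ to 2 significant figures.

Photons absorbed by the actinometer: 9.64×10⁻⁶ / 0.135 = 7.141×10⁻⁵ mol.
Incident flux: 7.141×10⁻⁵ / 0.758 = 9.421×10⁻⁵ einstein.
Absorbed by unknown: 0.710 × 9.421×10⁻⁵ = 6.689×10⁻⁵ mol.
Φ(unknown) = 5.38×10⁻⁶ / 6.689×10⁻⁵ = 0.080.

Φ = 0.080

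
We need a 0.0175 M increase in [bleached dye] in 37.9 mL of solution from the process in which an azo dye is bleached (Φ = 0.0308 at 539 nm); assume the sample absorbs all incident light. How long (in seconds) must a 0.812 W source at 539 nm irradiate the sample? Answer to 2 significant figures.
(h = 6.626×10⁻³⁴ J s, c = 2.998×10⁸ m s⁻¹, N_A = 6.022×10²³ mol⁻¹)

t ≈ 5900 s

Product: (0.0175 M)(0.0379 L) = 6.633×10⁻⁴ mol.
Photons that must be absorbed: 6.633×10⁻⁴ / 0.0308 = 0.02154 mol.
Photon energy: hc/λ = 3.685×10⁻¹⁹ J; per mole, 2.219×10⁵ J mol⁻¹.
Energy required: 0.02154 × 2.219×10⁵ = 4780 J.
Time: 4780 J / 0.812 W = 5900 s.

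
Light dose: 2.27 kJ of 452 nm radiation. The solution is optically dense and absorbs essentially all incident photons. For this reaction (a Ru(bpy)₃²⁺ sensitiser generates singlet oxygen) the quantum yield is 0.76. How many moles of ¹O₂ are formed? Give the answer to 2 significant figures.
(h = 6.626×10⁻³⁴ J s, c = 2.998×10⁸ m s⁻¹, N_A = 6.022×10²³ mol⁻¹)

0.0065 mol

Photon energy at 452 nm: hc/λ = (6.626×10⁻³⁴)(2.998×10⁸)/(452×10⁻⁹) = 4.395×10⁻¹⁹ J.
Incident energy: 2.27 kJ = 2270 J.
Photons incident: 2270 / 4.395×10⁻¹⁹ = 5.165×10²¹, i.e. 5.165×10²¹/6.022×10²³ = 0.008577 mol.
Product: Φ × n_abs = 0.76 × 0.008577 = 0.006519 mol.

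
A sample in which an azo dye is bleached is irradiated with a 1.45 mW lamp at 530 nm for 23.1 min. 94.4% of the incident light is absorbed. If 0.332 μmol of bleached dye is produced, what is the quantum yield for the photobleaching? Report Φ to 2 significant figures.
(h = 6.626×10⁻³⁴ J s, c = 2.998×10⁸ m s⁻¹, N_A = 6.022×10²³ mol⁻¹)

Product: 0.332 μmol = 3.32×10⁻⁷ mol.
Photon energy at 530 nm: hc/λ = (6.626×10⁻³⁴)(2.998×10⁸)/(530×10⁻⁹) = 3.748×10⁻¹⁹ J.
Energy delivered: (1.45 mW)(1386 s) = 2.010 J.
Photons incident: 2.010 / 3.748×10⁻¹⁹ = 5.363×10¹⁸, i.e. 5.363×10¹⁸/6.022×10²³ = 8.906×10⁻⁶ mol.
Photons absorbed: 0.944 × 8.906×10⁻⁶ = 8.407×10⁻⁶ mol.
Φ = 3.32×10⁻⁷ mol / 8.407×10⁻⁶ mol photons = 0.039.

Φ = 0.039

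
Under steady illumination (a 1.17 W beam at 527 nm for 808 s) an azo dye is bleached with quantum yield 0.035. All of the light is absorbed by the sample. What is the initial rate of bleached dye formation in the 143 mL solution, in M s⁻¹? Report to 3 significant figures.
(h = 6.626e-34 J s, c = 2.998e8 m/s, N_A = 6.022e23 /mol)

Photon energy at 527 nm: hc/λ = (6.626e-34)(2.998e8)/(527e-9) = 3.769e-19 J.
Energy delivered: (1.17 W)(808 s) = 945.4 J.
Photons incident: 945.4 / 3.769e-19 = 2.508e21, i.e. 2.508e21/6.022e23 = 0.004165 mol.
Product formed: 0.035 × 0.004165 = 1.458e-4 mol.
Rate: 1.458e-4 mol / (808 s × 0.143 L) = 1.26e-6 M s⁻¹.

1.26e-6 M s⁻¹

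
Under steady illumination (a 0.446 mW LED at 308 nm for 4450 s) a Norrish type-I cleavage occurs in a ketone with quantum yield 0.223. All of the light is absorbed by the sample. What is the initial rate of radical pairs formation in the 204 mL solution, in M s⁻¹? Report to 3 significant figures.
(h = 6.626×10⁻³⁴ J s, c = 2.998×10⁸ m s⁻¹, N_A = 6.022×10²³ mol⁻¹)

Photon energy at 308 nm: hc/λ = (6.626×10⁻³⁴)(2.998×10⁸)/(308×10⁻⁹) = 6.450×10⁻¹⁹ J.
Energy delivered: (0.446 mW)(4450 s) = 1.985 J.
Photons incident: 1.985 / 6.450×10⁻¹⁹ = 3.078×10¹⁸, i.e. 3.078×10¹⁸/6.022×10²³ = 5.111×10⁻⁶ mol.
Product formed: 0.223 × 5.111×10⁻⁶ = 1.140×10⁻⁶ mol.
Rate: 1.140×10⁻⁶ mol / (4450 s × 0.204 L) = 1.26×10⁻⁹ M s⁻¹.

1.26×10⁻⁹ M s⁻¹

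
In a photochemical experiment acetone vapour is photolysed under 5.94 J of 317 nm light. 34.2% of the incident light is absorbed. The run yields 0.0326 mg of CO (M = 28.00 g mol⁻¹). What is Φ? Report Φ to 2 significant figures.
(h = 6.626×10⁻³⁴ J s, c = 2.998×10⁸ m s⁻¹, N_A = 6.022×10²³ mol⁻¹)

Product: 0.0326 mg / 28.00 g mol⁻¹ = 1.164×10⁻⁶ mol.
Photon energy at 317 nm: hc/λ = (6.626×10⁻³⁴)(2.998×10⁸)/(317×10⁻⁹) = 6.266×10⁻¹⁹ J.
Photons incident: 5.94 / 6.266×10⁻¹⁹ = 9.480×10¹⁸, i.e. 9.480×10¹⁸/6.022×10²³ = 1.574×10⁻⁵ mol.
Photons absorbed: 0.342 × 1.574×10⁻⁵ = 5.383×10⁻⁶ mol.
Φ = 1.164×10⁻⁶ mol / 5.383×10⁻⁶ mol photons = 0.22.

Φ = 0.22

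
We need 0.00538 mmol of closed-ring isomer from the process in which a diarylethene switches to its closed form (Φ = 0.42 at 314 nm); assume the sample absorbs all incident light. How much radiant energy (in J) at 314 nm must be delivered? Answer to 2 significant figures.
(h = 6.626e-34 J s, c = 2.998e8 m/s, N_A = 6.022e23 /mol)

4.9 J

Product: 0.00538 mmol = 5.38e-6 mol.
Photons that must be absorbed: 5.38e-6 / 0.42 = 1.281e-5 mol.
Photon energy: hc/λ = 6.326e-19 J; per mole, 3.810e5 J mol⁻¹.
Energy required: 1.281e-5 × 3.810e5 = 4.9 J.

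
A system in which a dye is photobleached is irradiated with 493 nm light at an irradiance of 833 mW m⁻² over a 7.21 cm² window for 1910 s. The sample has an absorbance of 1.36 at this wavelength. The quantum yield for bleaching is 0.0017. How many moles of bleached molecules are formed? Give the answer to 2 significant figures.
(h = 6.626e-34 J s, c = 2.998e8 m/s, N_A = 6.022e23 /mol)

7.7e-9 mol

Photon energy at 493 nm: hc/λ = (6.626e-34)(2.998e8)/(493e-9) = 4.029e-19 J.
Energy delivered: (833 mW m⁻²)(7.21e-4 m²)(1910 s) = 1.147 J.
Photons incident: 1.147 / 4.029e-19 = 2.847e18, i.e. 2.847e18/6.022e23 = 4.728e-6 mol.
Fraction absorbed: 1 − 10^(−1.36) = 0.9563.
Photons absorbed: 0.9563 × 4.728e-6 = 4.521e-6 mol.
Product: Φ × n_abs = 0.0017 × 4.521e-6 = 7.686e-9 mol.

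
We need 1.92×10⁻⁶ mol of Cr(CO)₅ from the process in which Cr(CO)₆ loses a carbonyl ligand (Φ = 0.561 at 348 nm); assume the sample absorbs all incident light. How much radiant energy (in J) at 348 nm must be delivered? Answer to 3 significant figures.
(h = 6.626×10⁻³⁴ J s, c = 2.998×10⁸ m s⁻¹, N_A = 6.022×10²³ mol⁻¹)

1.18 J

Photons that must be absorbed: 1.92×10⁻⁶ / 0.561 = 3.422×10⁻⁶ mol.
Photon energy: hc/λ = 5.708×10⁻¹⁹ J; per mole, 3.437×10⁵ J mol⁻¹.
Energy required: 3.422×10⁻⁶ × 3.437×10⁵ = 1.18 J.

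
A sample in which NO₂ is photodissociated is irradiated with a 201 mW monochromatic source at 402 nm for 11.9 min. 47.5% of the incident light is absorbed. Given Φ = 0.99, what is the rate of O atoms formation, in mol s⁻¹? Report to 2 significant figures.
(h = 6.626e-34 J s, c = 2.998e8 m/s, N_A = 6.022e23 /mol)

3.2e-7 mol s⁻¹

Photon energy at 402 nm: hc/λ = (6.626e-34)(2.998e8)/(402e-9) = 4.941e-19 J.
Energy delivered: (201 mW)(714 s) = 143.5 J.
Photons incident: 143.5 / 4.941e-19 = 2.904e20, i.e. 2.904e20/6.022e23 = 4.822e-4 mol.
Photons absorbed: 0.475 × 4.822e-4 = 2.290e-4 mol.
Product formed: 0.99 × 2.290e-4 = 2.267e-4 mol.
Rate: 2.267e-4 / 714 s = 3.2e-7 mol s⁻¹.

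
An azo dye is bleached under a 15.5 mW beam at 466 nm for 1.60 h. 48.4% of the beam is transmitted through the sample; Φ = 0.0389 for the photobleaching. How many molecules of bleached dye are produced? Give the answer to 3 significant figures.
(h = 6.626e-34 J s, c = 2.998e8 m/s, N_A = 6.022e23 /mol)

Photon energy at 466 nm: hc/λ = (6.626e-34)(2.998e8)/(466e-9) = 4.263e-19 J.
Energy delivered: (15.5 mW)(5760 s) = 89.28 J.
Photons incident: 89.28 / 4.263e-19 = 2.094e20, i.e. 2.094e20/6.022e23 = 3.477e-4 mol.
Fraction absorbed: 1 − 48.4/100 = 0.5160.
Photons absorbed: 0.5160 × 3.477e-4 = 1.794e-4 mol.
Product: Φ × n_abs = 0.0389 × 1.794e-4 = 6.979e-6 mol.
As a count: 6.979e-6 × 6.022e23 = 4.20e18.

4.20e18 molecules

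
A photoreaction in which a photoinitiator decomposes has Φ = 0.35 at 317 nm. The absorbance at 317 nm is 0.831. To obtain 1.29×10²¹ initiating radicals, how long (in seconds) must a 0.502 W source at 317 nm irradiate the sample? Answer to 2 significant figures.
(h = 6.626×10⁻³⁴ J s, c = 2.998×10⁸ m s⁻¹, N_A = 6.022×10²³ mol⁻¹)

t ≈ 5400 s

Product: 1.29×10²¹ / 6.022×10²³ = 0.002142 mol.
Photons that must be absorbed: 0.002142 / 0.35 = 0.006120 mol.
Fraction absorbed: 1 − 10^(−0.831) = 0.8524.
Incident photons needed: 0.006120 / 0.8524 = 0.007180 mol.
Photon energy: hc/λ = 6.266×10⁻¹⁹ J; per mole, 3.773×10⁵ J mol⁻¹.
Energy required: 0.007180 × 3.773×10⁵ = 2709 J.
Time: 2709 J / 0.502 W = 5400 s.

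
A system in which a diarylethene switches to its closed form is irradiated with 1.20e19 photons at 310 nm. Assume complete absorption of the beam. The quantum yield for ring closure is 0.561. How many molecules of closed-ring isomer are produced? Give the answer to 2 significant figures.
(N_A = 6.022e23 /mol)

6.7e18 molecules

Moles of photons: 1.20e19 / 6.022e23 = 1.993e-5 mol.
Product: Φ × n_abs = 0.561 × 1.993e-5 = 1.118e-5 mol.
As a count: 1.118e-5 × 6.022e23 = 6.7e18.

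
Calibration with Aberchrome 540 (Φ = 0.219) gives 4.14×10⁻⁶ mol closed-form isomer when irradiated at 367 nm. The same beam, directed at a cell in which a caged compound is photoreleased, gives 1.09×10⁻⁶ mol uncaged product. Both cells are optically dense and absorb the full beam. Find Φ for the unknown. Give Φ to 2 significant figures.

Photons absorbed by the actinometer: 4.14×10⁻⁶ / 0.219 = 1.890×10⁻⁵ mol.
Φ(unknown) = 1.09×10⁻⁶ / 1.890×10⁻⁵ = 0.058.

Φ = 0.058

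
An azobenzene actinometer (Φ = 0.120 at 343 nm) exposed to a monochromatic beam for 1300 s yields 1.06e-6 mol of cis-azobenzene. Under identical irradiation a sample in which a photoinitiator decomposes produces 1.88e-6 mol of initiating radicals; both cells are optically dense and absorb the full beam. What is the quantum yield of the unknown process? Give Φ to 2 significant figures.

Φ = 0.21

Photons absorbed by the actinometer: 1.06e-6 / 0.120 = 8.833e-6 mol.
Φ(unknown) = 1.88e-6 / 8.833e-6 = 0.21.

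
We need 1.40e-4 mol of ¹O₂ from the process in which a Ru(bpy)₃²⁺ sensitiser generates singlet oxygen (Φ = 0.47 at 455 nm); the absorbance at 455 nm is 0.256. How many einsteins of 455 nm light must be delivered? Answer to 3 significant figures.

6.69e-4 einstein

Photons that must be absorbed: 1.40e-4 / 0.47 = 2.979e-4 mol.
Fraction absorbed: 1 − 10^(−0.256) = 0.4454.
Incident photons needed: 2.979e-4 / 0.4454 = 6.688e-4 mol.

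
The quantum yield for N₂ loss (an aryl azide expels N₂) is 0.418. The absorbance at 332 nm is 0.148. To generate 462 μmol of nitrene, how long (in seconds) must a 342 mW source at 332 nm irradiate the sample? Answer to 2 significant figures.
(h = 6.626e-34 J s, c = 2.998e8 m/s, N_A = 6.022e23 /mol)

t ≈ 4000 s

Product: 462 μmol = 4.62e-4 mol.
Photons that must be absorbed: 4.62e-4 / 0.418 = 0.001105 mol.
Fraction absorbed: 1 − 10^(−0.148) = 0.2888.
Incident photons needed: 0.001105 / 0.2888 = 0.003826 mol.
Photon energy: hc/λ = 5.983e-19 J; per mole, 3.603e5 J mol⁻¹.
Energy required: 0.003826 × 3.603e5 = 1379 J.
Time: 1379 J / 0.342 W = 4000 s.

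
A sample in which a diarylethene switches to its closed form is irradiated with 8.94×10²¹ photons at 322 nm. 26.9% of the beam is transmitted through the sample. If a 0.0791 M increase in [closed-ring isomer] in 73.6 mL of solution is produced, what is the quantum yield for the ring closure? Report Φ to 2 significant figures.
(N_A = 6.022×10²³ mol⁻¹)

Product: (0.0791 M)(0.0736 L) = 0.005822 mol.
Moles of photons: 8.94×10²¹ / 6.022×10²³ = 0.01485 mol.
Fraction absorbed: 1 − 26.9/100 = 0.7310.
Photons absorbed: 0.7310 × 0.01485 = 0.01086 mol.
Φ = 0.005822 mol / 0.01086 mol photons = 0.54.

Φ = 0.54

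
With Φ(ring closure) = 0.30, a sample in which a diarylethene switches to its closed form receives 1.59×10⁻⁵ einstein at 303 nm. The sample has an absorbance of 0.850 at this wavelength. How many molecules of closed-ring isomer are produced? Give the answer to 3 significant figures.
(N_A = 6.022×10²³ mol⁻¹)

Fraction absorbed: 1 − 10^(−0.850) = 0.8587.
Photons absorbed: 0.8587 × 1.59×10⁻⁵ = 1.365×10⁻⁵ mol.
Product: Φ × n_abs = 0.30 × 1.365×10⁻⁵ = 4.095×10⁻⁶ mol.
As a count: 4.095×10⁻⁶ × 6.022×10²³ = 2.47×10¹⁸.

2.47×10¹⁸ molecules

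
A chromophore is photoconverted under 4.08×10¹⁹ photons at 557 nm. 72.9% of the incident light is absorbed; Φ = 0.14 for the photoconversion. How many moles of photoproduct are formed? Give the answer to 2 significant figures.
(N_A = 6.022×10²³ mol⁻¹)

Moles of photons: 4.08×10¹⁹ / 6.022×10²³ = 6.775×10⁻⁵ mol.
Photons absorbed: 0.729 × 6.775×10⁻⁵ = 4.939×10⁻⁵ mol.
Product: Φ × n_abs = 0.14 × 4.939×10⁻⁵ = 6.915×10⁻⁶ mol.

6.9×10⁻⁶ mol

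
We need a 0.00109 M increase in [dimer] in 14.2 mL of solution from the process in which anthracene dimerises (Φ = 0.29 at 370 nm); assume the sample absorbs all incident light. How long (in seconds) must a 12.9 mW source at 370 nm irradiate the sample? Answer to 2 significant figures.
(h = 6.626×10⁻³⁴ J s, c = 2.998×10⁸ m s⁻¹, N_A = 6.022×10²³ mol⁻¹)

Product: (0.00109 M)(0.0142 L) = 1.548×10⁻⁵ mol.
Photons that must be absorbed: 1.548×10⁻⁵ / 0.29 = 5.338×10⁻⁵ mol.
Photon energy: hc/λ = 5.369×10⁻¹⁹ J; per mole, 3.233×10⁵ J mol⁻¹.
Energy required: 5.338×10⁻⁵ × 3.233×10⁵ = 17.26 J.
Time: 17.26 J / 0.0129 W = 1300 s.

t ≈ 1300 s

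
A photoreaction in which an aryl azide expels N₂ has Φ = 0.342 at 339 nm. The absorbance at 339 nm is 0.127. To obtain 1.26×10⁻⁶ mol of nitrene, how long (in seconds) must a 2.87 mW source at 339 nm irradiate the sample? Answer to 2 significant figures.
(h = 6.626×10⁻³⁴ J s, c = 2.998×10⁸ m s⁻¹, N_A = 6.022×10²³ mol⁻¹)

t ≈ 1800 s

Photons that must be absorbed: 1.26×10⁻⁶ / 0.342 = 3.684×10⁻⁶ mol.
Fraction absorbed: 1 − 10^(−0.127) = 0.2536.
Incident photons needed: 3.684×10⁻⁶ / 0.2536 = 1.453×10⁻⁵ mol.
Photon energy: hc/λ = 5.860×10⁻¹⁹ J; per mole, 3.529×10⁵ J mol⁻¹.
Energy required: 1.453×10⁻⁵ × 3.529×10⁵ = 5.128 J.
Time: 5.128 J / 0.00287 W = 1800 s.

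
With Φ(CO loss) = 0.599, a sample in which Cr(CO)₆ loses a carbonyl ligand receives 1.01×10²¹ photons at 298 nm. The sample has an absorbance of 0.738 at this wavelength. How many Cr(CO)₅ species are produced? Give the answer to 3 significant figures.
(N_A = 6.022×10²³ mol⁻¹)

4.94×10²⁰ species

Moles of photons: 1.01×10²¹ / 6.022×10²³ = 0.001677 mol.
Fraction absorbed: 1 − 10^(−0.738) = 0.8172.
Photons absorbed: 0.8172 × 0.001677 = 0.001370 mol.
Product: Φ × n_abs = 0.599 × 0.001370 = 8.206×10⁻⁴ mol.
As a count: 8.206×10⁻⁴ × 6.022×10²³ = 4.94×10²⁰.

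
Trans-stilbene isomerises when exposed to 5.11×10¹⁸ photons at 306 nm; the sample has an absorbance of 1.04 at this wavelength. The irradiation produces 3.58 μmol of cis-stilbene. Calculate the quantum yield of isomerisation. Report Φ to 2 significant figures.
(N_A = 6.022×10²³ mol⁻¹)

Product: 3.58 μmol = 3.58×10⁻⁶ mol.
Moles of photons: 5.11×10¹⁸ / 6.022×10²³ = 8.486×10⁻⁶ mol.
Fraction absorbed: 1 − 10^(−1.04) = 0.9088.
Photons absorbed: 0.9088 × 8.486×10⁻⁶ = 7.712×10⁻⁶ mol.
Φ = 3.58×10⁻⁶ mol / 7.712×10⁻⁶ mol photons = 0.46.

Φ = 0.46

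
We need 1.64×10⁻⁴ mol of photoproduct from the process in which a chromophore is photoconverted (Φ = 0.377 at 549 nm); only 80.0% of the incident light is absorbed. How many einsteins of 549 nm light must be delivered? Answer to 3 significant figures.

Photons that must be absorbed: 1.64×10⁻⁴ / 0.377 = 4.350×10⁻⁴ mol.
Incident photons needed: 4.350×10⁻⁴ / 0.800 = 5.438×10⁻⁴ mol.

5.44×10⁻⁴ einstein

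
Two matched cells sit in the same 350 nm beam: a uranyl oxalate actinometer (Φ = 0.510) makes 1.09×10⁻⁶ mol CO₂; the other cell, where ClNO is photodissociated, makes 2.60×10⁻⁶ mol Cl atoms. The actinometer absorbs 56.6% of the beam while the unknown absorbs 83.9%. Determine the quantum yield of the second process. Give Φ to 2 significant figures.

Φ = 0.82

Photons absorbed by the actinometer: 1.09×10⁻⁶ / 0.510 = 2.137×10⁻⁶ mol.
Incident flux: 2.137×10⁻⁶ / 0.566 = 3.776×10⁻⁶ einstein.
Absorbed by unknown: 0.839 × 3.776×10⁻⁶ = 3.168×10⁻⁶ mol.
Φ(unknown) = 2.60×10⁻⁶ / 3.168×10⁻⁶ = 0.82.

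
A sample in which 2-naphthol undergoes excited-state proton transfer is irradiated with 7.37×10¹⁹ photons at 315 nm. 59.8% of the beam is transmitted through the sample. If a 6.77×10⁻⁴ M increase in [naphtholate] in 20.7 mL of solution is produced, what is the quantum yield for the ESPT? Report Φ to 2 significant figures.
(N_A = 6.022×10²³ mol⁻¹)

Product: (6.77×10⁻⁴ M)(0.0207 L) = 1.401×10⁻⁵ mol.
Moles of photons: 7.37×10¹⁹ / 6.022×10²³ = 1.224×10⁻⁴ mol.
Fraction absorbed: 1 − 59.8/100 = 0.4020.
Photons absorbed: 0.4020 × 1.224×10⁻⁴ = 4.920×10⁻⁵ mol.
Φ = 1.401×10⁻⁵ mol / 4.920×10⁻⁵ mol photons = 0.28.

Φ = 0.28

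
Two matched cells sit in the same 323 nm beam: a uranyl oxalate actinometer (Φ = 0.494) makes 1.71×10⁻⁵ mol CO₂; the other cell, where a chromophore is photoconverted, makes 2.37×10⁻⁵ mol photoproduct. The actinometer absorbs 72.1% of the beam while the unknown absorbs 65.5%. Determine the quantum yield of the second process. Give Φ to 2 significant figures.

Φ = 0.75

Photons absorbed by the actinometer: 1.71×10⁻⁵ / 0.494 = 3.462×10⁻⁵ mol.
Incident flux: 3.462×10⁻⁵ / 0.721 = 4.802×10⁻⁵ einstein.
Absorbed by unknown: 0.655 × 4.802×10⁻⁵ = 3.145×10⁻⁵ mol.
Φ(unknown) = 2.37×10⁻⁵ / 3.145×10⁻⁵ = 0.75.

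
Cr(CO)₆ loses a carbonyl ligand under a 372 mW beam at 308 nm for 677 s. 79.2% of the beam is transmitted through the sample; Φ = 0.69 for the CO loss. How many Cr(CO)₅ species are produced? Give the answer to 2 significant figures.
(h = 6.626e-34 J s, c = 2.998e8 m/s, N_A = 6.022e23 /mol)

5.6e19 species

Photon energy at 308 nm: hc/λ = (6.626e-34)(2.998e8)/(308e-9) = 6.450e-19 J.
Energy delivered: (372 mW)(677 s) = 251.8 J.
Photons incident: 251.8 / 6.450e-19 = 3.904e20, i.e. 3.904e20/6.022e23 = 6.483e-4 mol.
Fraction absorbed: 1 − 79.2/100 = 0.2080.
Photons absorbed: 0.2080 × 6.483e-4 = 1.348e-4 mol.
Product: Φ × n_abs = 0.69 × 1.348e-4 = 9.301e-5 mol.
As a count: 9.301e-5 × 6.022e23 = 5.6e19.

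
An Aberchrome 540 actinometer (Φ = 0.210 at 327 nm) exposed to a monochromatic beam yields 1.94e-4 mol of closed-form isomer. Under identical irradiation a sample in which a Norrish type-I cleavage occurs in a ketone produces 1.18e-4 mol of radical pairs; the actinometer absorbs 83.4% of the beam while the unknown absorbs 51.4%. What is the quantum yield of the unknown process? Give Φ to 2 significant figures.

Photons absorbed by the actinometer: 1.94e-4 / 0.210 = 9.238e-4 mol.
Incident flux: 9.238e-4 / 0.834 = 0.001108 einstein.
Absorbed by unknown: 0.514 × 0.001108 = 5.695e-4 mol.
Φ(unknown) = 1.18e-4 / 5.695e-4 = 0.21.

Φ = 0.21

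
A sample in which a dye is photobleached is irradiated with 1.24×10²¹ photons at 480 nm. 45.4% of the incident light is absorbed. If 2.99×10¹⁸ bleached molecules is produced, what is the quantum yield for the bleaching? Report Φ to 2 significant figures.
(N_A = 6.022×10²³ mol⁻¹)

Φ = 0.0053

Product: 2.99×10¹⁸ / 6.022×10²³ = 4.965×10⁻⁶ mol.
Moles of photons: 1.24×10²¹ / 6.022×10²³ = 0.002059 mol.
Photons absorbed: 0.454 × 0.002059 = 9.348×10⁻⁴ mol.
Φ = 4.965×10⁻⁶ mol / 9.348×10⁻⁴ mol photons = 0.0053.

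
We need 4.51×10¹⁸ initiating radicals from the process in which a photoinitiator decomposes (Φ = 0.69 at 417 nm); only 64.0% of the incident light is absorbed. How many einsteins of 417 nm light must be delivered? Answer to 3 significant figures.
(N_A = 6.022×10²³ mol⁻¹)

Product: 4.51×10¹⁸ / 6.022×10²³ = 7.489×10⁻⁶ mol.
Photons that must be absorbed: 7.489×10⁻⁶ / 0.69 = 1.085×10⁻⁵ mol.
Incident photons needed: 1.085×10⁻⁵ / 0.640 = 1.695×10⁻⁵ mol.

1.70×10⁻⁵ einstein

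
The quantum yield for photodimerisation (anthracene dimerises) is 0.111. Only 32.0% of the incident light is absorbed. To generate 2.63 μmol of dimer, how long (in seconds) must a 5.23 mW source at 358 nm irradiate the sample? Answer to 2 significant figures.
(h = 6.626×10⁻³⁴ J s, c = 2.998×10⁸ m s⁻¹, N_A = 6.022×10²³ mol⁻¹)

t ≈ 4700 s

Product: 2.63 μmol = 2.63×10⁻⁶ mol.
Photons that must be absorbed: 2.63×10⁻⁶ / 0.111 = 2.369×10⁻⁵ mol.
Incident photons needed: 2.369×10⁻⁵ / 0.320 = 7.403×10⁻⁵ mol.
Photon energy: hc/λ = 5.549×10⁻¹⁹ J; per mole, 3.342×10⁵ J mol⁻¹.
Energy required: 7.403×10⁻⁵ × 3.342×10⁵ = 24.74 J.
Time: 24.74 J / 0.00523 W = 4700 s.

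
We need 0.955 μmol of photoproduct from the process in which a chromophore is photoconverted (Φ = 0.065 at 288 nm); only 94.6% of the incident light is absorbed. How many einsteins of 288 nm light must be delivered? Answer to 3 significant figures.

1.55e-5 einstein

Product: 0.955 μmol = 9.55e-7 mol.
Photons that must be absorbed: 9.55e-7 / 0.065 = 1.469e-5 mol.
Incident photons needed: 1.469e-5 / 0.946 = 1.553e-5 mol.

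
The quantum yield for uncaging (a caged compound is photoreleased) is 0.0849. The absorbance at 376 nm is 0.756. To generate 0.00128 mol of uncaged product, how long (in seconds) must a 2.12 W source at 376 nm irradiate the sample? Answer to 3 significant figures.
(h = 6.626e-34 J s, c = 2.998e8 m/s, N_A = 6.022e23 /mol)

Photons that must be absorbed: 0.00128 / 0.0849 = 0.01508 mol.
Fraction absorbed: 1 − 10^(−0.756) = 0.8246.
Incident photons needed: 0.01508 / 0.8246 = 0.01829 mol.
Photon energy: hc/λ = 5.283e-19 J; per mole, 3.181e5 J mol⁻¹.
Energy required: 0.01829 × 3.181e5 = 5818 J.
Time: 5818 J / 2.12 W = 2740 s.

t ≈ 2740 s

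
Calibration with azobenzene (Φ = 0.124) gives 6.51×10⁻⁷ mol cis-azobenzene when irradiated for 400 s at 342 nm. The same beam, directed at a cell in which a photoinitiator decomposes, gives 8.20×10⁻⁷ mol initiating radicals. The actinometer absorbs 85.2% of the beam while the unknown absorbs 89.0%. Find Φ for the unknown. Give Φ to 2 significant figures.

Φ = 0.15

Photons absorbed by the actinometer: 6.51×10⁻⁷ / 0.124 = 5.250×10⁻⁶ mol.
Incident flux: 5.250×10⁻⁶ / 0.852 = 6.162×10⁻⁶ einstein.
Absorbed by unknown: 0.890 × 6.162×10⁻⁶ = 5.484×10⁻⁶ mol.
Φ(unknown) = 8.20×10⁻⁷ / 5.484×10⁻⁶ = 0.15.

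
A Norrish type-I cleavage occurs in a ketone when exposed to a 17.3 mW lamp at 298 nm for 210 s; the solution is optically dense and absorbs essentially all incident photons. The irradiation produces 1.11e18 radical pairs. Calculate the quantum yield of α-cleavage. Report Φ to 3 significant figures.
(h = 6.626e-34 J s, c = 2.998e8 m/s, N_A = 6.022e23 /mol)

Φ = 0.204

Product: 1.11e18 / 6.022e23 = 1.843e-6 mol.
Photon energy at 298 nm: hc/λ = (6.626e-34)(2.998e8)/(298e-9) = 6.666e-19 J.
Energy delivered: (17.3 mW)(210 s) = 3.633 J.
Photons incident: 3.633 / 6.666e-19 = 5.450e18, i.e. 5.450e18/6.022e23 = 9.050e-6 mol.
Φ = 1.843e-6 mol / 9.050e-6 mol photons = 0.204.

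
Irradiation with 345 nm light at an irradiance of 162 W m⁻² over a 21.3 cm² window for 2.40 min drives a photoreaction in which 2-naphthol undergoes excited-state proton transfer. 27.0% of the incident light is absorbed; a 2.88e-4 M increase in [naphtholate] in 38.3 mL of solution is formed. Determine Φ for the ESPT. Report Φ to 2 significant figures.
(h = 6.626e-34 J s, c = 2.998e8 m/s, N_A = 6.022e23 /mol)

Product: (2.88e-4 M)(0.0383 L) = 1.103e-5 mol.
Photon energy at 345 nm: hc/λ = (6.626e-34)(2.998e8)/(345e-9) = 5.758e-19 J.
Energy delivered: (162 W m⁻²)(21.3e-4 m²)(144 s) = 49.69 J.
Photons incident: 49.69 / 5.758e-19 = 8.630e19, i.e. 8.630e19/6.022e23 = 1.433e-4 mol.
Photons absorbed: 0.270 × 1.433e-4 = 3.869e-5 mol.
Φ = 1.103e-5 mol / 3.869e-5 mol photons = 0.29.

Φ = 0.29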